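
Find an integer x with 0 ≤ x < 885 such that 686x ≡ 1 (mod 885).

716

gcd(885, 686) = 1.
By Bézout, 686×(-169) + 885×(131) = 1.
So 686×-169 ≡ 1 (mod 885), and -169 mod 885 = 716.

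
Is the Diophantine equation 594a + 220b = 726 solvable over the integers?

gcd(594, 220) = 22.
22 divides 726, so integer solutions exist.

yes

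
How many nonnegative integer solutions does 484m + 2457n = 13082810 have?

11

gcd(2457, 484) = 1.
By Bézout, 484·(-797) + 2457·(157) = 1.
One solution: (2288, 4874).
General: m = 2288 + 2457t, n = 4874 - 484t.
m ≥ 0 ⇒ t ≥ 0; n ≥ 0 ⇒ t ≤ 10. So t ∈ [0, 10]: 11 solutions.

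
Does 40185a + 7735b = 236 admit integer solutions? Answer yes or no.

no

gcd(40185, 7735):
  40185 = 5×7735 + 1510
  7735 = 5×1510 + 185
  1510 = 8×185 + 30
  185 = 6×30 + 5
  30 = 6×5
so gcd(40185, 7735) = 5.
5 does not divide 236 (remainder 1), so no integer solutions.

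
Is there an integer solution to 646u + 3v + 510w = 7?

gcd(646, 3) = 1  (646 = 215*3 + 1, 3 = 3*1).
gcd(1, 510) = 1.
1 divides 7, so integer solutions exist.

yes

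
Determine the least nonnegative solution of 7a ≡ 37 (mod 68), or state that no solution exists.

15

gcd(68, 7) = 1  (68 = 9×7 + 5, 7 = 1×5 + 2, 5 = 2×2 + 1, 2 = 2×1).
1 divides 37, so solutions exist.
Back-substituting, 7×(-29) + 68×(3) = 1.
So 7×(-29) ≡ 1 (mod 68); multiply by 37: a ≡ -1073 (mod 68).
Smallest nonnegative: a = -1073 mod 68 = 15.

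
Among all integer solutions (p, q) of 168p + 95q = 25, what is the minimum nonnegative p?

55

gcd(168, 95):
  168 = 1×95 + 73
  95 = 1×73 + 22
  73 = 3×22 + 7
  22 = 3×7 + 1
  7 = 7×1
so gcd(168, 95) = 1.
1 divides 25, so solutions exist.
Back-substitute for Bézout coefficients:
  1 = 22 - 3×7
  ... = 168×(-13) + 95×(23)
Scale by 25/1 = 25: (p₀, q₀) = (-325, 575).
General solution: p = -325 + 95t, q = 575 - 168t for integer t.
p ≥ 0: smallest is -325 mod 95 = 55 (at t = 4), with q = -97.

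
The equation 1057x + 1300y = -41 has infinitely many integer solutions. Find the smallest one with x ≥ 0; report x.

487

gcd(1300, 1057) = 1  (1300 = 1*1057 + 243, 1057 = 4*243 + 85, 243 = 2*85 + 73, 85 = 1*73 + 12, 73 = 6*12 + 1, 12 = 12*1).
1 divides -41, so solutions exist.
Back-substituting, 1057*(-107) + 1300*(87) = 1.
Scale by -41/1 = -41: (x₀, y₀) = (4387, -3567).
General solution: x = 4387 + 1300t, y = -3567 - 1057t for integer t.
x ≥ 0: smallest is 4387 mod 1300 = 487 (at t = -3), with y = -396.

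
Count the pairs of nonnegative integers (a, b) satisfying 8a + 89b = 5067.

7

gcd(89, 8):
  89 = 11·8 + 1
  8 = 8·1
so gcd(89, 8) = 1.
Back-substitute for Bézout coefficients:
  1 = 89 - 11·8
  ... = 8·(-11) + 89·(1)
Scale by 5067: one solution is (-55737, 5067). Reduce a mod 89: (66, 51).
General: a = 66 + 89t, b = 51 - 8t.
a ≥ 0 ⇒ t ≥ 0; b ≥ 0 ⇒ t ≤ 6. So t ∈ [0, 6]: 7 solutions.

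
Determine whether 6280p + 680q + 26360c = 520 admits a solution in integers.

yes

gcd(6280, 680) = 40  (6280 = 9*680 + 160, 680 = 4*160 + 40, 160 = 4*40).
gcd(40, 26360) = 40.
40 divides 520, so integer solutions exist.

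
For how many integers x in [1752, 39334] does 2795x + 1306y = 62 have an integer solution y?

gcd(2795, 1306):
  2795 = 2*1306 + 183
  1306 = 7*183 + 25
  183 = 7*25 + 8
  25 = 3*8 + 1
  8 = 8*1
so gcd(2795, 1306) = 1.
Back-substitute for Bézout coefficients:
  1 = 25 - 3*8
  ... = 2795*(-157) + 1306*(336)
Scale by 62: particular solution (-9734, 20832); reduce x mod 1306: (714, -1528).
General solution: x = 714 + 1306t, y = -1528 - 2795t for integer t.
1752 ≤ 714 + 1306t ≤ 39334 gives t ∈ [1, 29], which is 29 values.

29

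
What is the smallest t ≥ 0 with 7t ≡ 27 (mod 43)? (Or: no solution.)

10

gcd(43, 7) = 1.
1 divides 27, so solutions exist.
By Bézout, 7*(-6) + 43*(1) = 1.
So 7*(-6) ≡ 1 (mod 43); multiply by 27: t ≡ -162 (mod 43).
Smallest nonnegative: t = -162 mod 43 = 10.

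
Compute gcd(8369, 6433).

1

gcd(8369, 6433):
  8369 = 1·6433 + 1936
  6433 = 3·1936 + 625
  1936 = 3·625 + 61
  625 = 10·61 + 15
  61 = 4·15 + 1
  15 = 15·1
so gcd(8369, 6433) = 1.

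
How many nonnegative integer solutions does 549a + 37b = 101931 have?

gcd(549, 37) = 1  (549 = 14*37 + 31, 37 = 1*31 + 6, 31 = 5*6 + 1, 6 = 6*1).
Back-substituting, 549*(6) + 37*(-89) = 1.
Scale by 101931: one solution is (611586, -9071859). Reduce a mod 37: (13, 2562).
General: a = 13 + 37t, b = 2562 - 549t.
a ≥ 0 ⇒ t ≥ 0; b ≥ 0 ⇒ t ≤ 4. So t ∈ [0, 4]: 5 solutions.

5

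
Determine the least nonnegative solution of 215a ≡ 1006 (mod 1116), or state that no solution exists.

gcd(1116, 215) = 1.
1 divides 1006, so solutions exist.
By Bézout, 215×(-109) + 1116×(21) = 1.
So 215×(-109) ≡ 1 (mod 1116); multiply by 1006: a ≡ -109654 (mod 1116).
Smallest nonnegative: a = -109654 mod 1116 = 830.

830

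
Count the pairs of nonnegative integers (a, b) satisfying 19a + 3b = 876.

16

gcd(19, 3) = 1.
By Bézout, 19*(1) + 3*(-6) = 1.
One solution: (0, 292).
General: a = 0 + 3t, b = 292 - 19t.
a ≥ 0 ⇒ t ≥ 0; b ≥ 0 ⇒ t ≤ 15. So t ∈ [0, 15]: 16 solutions.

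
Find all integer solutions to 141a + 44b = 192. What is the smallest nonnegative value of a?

gcd(141, 44) = 1.
1 divides 192, so solutions exist.
By Bézout, 141·(5) + 44·(-16) = 1.
Scale by 192/1 = 192: (a₀, b₀) = (960, -3072).
General solution: a = 960 + 44t, b = -3072 - 141t for integer t.
a ≥ 0: smallest is 960 mod 44 = 36 (at t = -21), with b = -111.

36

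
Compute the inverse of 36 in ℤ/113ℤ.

22

gcd(113, 36):
  113 = 3×36 + 5
  36 = 7×5 + 1
  5 = 5×1
so gcd(113, 36) = 1.
Back-substitute for Bézout coefficients:
  1 = 36 - 7×5
  ... = 36×(22) + 113×(-7)
So 36×22 ≡ 1 (mod 113), and 22 mod 113 = 22.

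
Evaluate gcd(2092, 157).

1

gcd(2092, 157):
  2092 = 13*157 + 51
  157 = 3*51 + 4
  51 = 12*4 + 3
  4 = 1*3 + 1
  3 = 3*1
so gcd(2092, 157) = 1.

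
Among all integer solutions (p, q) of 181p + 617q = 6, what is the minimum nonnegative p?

450

gcd(617, 181) = 1  (617 = 3×181 + 74, 181 = 2×74 + 33, 74 = 2×33 + 8, 33 = 4×8 + 1, 8 = 8×1).
1 divides 6, so solutions exist.
Back-substituting, 181×(75) + 617×(-22) = 1.
Scale by 6/1 = 6: (p₀, q₀) = (450, -132).
General solution: p = 450 + 617t, q = -132 - 181t for integer t.
p ≥ 0: smallest is 450 mod 617 = 450 (at t = 0), with q = -132.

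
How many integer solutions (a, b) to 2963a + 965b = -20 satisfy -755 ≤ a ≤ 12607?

13

gcd(2963, 965) = 1  (2963 = 3*965 + 68, 965 = 14*68 + 13, 68 = 5*13 + 3, 13 = 4*3 + 1, 3 = 3*1).
Back-substituting, 2963*(-298) + 965*(915) = 1.
Scale by -20: particular solution (5960, -18300); reduce a mod 965: (170, -522).
General solution: a = 170 + 965t, b = -522 - 2963t for integer t.
-755 ≤ 170 + 965t ≤ 12607 gives t ∈ [0, 12], which is 13 values.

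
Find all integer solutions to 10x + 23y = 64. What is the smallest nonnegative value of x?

gcd(23, 10):
  23 = 2·10 + 3
  10 = 3·3 + 1
  3 = 3·1
so gcd(23, 10) = 1.
1 divides 64, so solutions exist.
Back-substitute for Bézout coefficients:
  1 = 10 - 3·3
  ... = 10·(7) + 23·(-3)
Scale by 64/1 = 64: (x₀, y₀) = (448, -192).
General solution: x = 448 + 23t, y = -192 - 10t for integer t.
x ≥ 0: smallest is 448 mod 23 = 11 (at t = -19), with y = -2.

11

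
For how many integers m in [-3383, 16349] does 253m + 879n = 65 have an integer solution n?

22

gcd(879, 253) = 1  (879 = 3*253 + 120, 253 = 2*120 + 13, 120 = 9*13 + 3, 13 = 4*3 + 1, 3 = 3*1).
Back-substituting, 253*(271) + 879*(-78) = 1.
Scale by 65: particular solution (17615, -5070); reduce m mod 879: (35, -10).
General solution: m = 35 + 879t, n = -10 - 253t for integer t.
-3383 ≤ 35 + 879t ≤ 16349 gives t ∈ [-3, 18], which is 22 values.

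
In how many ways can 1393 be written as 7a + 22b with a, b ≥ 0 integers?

gcd(22, 7) = 1  (22 = 3·7 + 1, 7 = 7·1).
Back-substituting, 7·(-3) + 22·(1) = 1.
Scale by 1393: one solution is (-4179, 1393). Reduce a mod 22: (1, 63).
General: a = 1 + 22t, b = 63 - 7t.
a ≥ 0 ⇒ t ≥ 0; b ≥ 0 ⇒ t ≤ 9. So t ∈ [0, 9]: 10 solutions.

10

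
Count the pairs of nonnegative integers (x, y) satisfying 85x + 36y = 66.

gcd(85, 36) = 1  (85 = 2*36 + 13, 36 = 2*13 + 10, 13 = 1*10 + 3, 10 = 3*3 + 1, 3 = 3*1).
Back-substituting, 85*(-11) + 36*(26) = 1.
Scale by 66: one solution is (-726, 1716). Reduce x mod 36: (30, -69).
General: x = 30 + 36t, y = -69 - 85t.
x ≥ 0 ⇒ t ≥ 0; y ≥ 0 ⇒ t ≤ -1. So t ∈ [0, -1]: 0 solutions.

0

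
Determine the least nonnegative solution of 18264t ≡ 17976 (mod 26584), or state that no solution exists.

1752

gcd(26584, 18264) = 8.
8 divides 17976, so solutions exist.
By Bézout, 18264×(-1064) + 26584×(731) = 8.
So 18264×(-1064) ≡ 8 (mod 26584); multiply by 2247: t ≡ -2390808 (mod 3323).
Smallest nonnegative: t = -2390808 mod 3323 = 1752.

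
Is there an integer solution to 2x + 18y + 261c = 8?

gcd(18, 2) = 2  (18 = 9·2).
gcd(2, 261) = 1.
1 divides 8, so integer solutions exist.

yes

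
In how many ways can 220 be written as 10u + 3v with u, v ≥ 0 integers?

gcd(10, 3) = 1.
By Bézout, 10×(1) + 3×(-3) = 1.
One solution: (1, 70).
General: u = 1 + 3t, v = 70 - 10t.
u ≥ 0 ⇒ t ≥ 0; v ≥ 0 ⇒ t ≤ 7. So t ∈ [0, 7]: 8 solutions.

8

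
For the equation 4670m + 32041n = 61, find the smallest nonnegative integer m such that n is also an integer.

gcd(32041, 4670) = 1.
1 divides 61, so solutions exist.
By Bézout, 4670×(-2271) + 32041×(331) = 1.
Scale by 61/1 = 61: (m₀, n₀) = (-138531, 20191).
General solution: m = -138531 + 32041t, n = 20191 - 4670t for integer t.
m ≥ 0: smallest is -138531 mod 32041 = 21674 (at t = 5), with n = -3159.

21674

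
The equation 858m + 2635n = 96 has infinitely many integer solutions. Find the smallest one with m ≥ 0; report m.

1032

gcd(2635, 858) = 1.
1 divides 96, so solutions exist.
By Bézout, 858×(-648) + 2635×(211) = 1.
Scale by 96/1 = 96: (m₀, n₀) = (-62208, 20256).
General solution: m = -62208 + 2635t, n = 20256 - 858t for integer t.
m ≥ 0: smallest is -62208 mod 2635 = 1032 (at t = 24), with n = -336.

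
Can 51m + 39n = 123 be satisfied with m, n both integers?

yes

gcd(51, 39):
  51 = 1*39 + 12
  39 = 3*12 + 3
  12 = 4*3
so gcd(51, 39) = 3.
3 divides 123, so integer solutions exist.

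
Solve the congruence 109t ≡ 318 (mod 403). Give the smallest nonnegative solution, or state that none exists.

295

gcd(403, 109) = 1  (403 = 3·109 + 76, 109 = 1·76 + 33, 76 = 2·33 + 10, 33 = 3·10 + 3, 10 = 3·3 + 1, 3 = 3·1).
1 divides 318, so solutions exist.
Back-substituting, 109·(-122) + 403·(33) = 1.
So 109·(-122) ≡ 1 (mod 403); multiply by 318: t ≡ -38796 (mod 403).
Smallest nonnegative: t = -38796 mod 403 = 295.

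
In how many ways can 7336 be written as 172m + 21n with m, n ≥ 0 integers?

2

gcd(172, 21):
  172 = 8·21 + 4
  21 = 5·4 + 1
  4 = 4·1
so gcd(172, 21) = 1.
Back-substitute for Bézout coefficients:
  1 = 21 - 5·4
  ... = 172·(-5) + 21·(41)
Scale by 7336: one solution is (-36680, 300776). Reduce m mod 21: (7, 292).
General: m = 7 + 21t, n = 292 - 172t.
m ≥ 0 ⇒ t ≥ 0; n ≥ 0 ⇒ t ≤ 1. So t ∈ [0, 1]: 2 solutions.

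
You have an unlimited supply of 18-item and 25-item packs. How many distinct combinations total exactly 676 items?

2

Need nonnegative integers with 18j + 25k = 676.
gcd(18, 25) = 1, and 18·(7) + 25·(-5) = 1.
So (j₀, k₀) = (4732, -3380); general j = 4732 + 25t, k = -3380 - 18t.
j ≥ 0 ⇒ t ≥ -189; k ≥ 0 ⇒ t ≤ -188. That's 2 values of t.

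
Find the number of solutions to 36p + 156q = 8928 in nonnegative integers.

gcd(156, 36):
  156 = 4·36 + 12
  36 = 3·12
so gcd(156, 36) = 12.
Back-substitute for Bézout coefficients:
  12 = 156 - 4·36
  ... = 36·(-4) + 156·(1)
Scale by 744: one solution is (-2976, 744). Reduce p mod 13: (1, 57).
General: p = 1 + 13t, q = 57 - 3t.
p ≥ 0 ⇒ t ≥ 0; q ≥ 0 ⇒ t ≤ 19. So t ∈ [0, 19]: 20 solutions.

20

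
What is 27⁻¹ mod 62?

23

gcd(62, 27) = 1  (62 = 2*27 + 8, 27 = 3*8 + 3, 8 = 2*3 + 2, 3 = 1*2 + 1, 2 = 2*1).
Back-substituting, 27*(23) + 62*(-10) = 1.
So 27*23 ≡ 1 (mod 62), and 23 mod 62 = 23.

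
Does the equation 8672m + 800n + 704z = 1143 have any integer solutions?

no

gcd(8672, 800):
  8672 = 10·800 + 672
  800 = 1·672 + 128
  672 = 5·128 + 32
  128 = 4·32
so gcd(8672, 800) = 32.
gcd(32, 704) = 32.
32 does not divide 1143 (remainder 23), so no integer solutions.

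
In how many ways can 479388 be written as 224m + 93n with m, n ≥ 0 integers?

23

gcd(224, 93) = 1.
By Bézout, 224×(-22) + 93×(53) = 1.
One solution: (36, 5068).
General: m = 36 + 93t, n = 5068 - 224t.
m ≥ 0 ⇒ t ≥ 0; n ≥ 0 ⇒ t ≤ 22. So t ∈ [0, 22]: 23 solutions.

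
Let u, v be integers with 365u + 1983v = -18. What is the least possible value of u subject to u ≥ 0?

gcd(1983, 365):
  1983 = 5*365 + 158
  365 = 2*158 + 49
  158 = 3*49 + 11
  49 = 4*11 + 5
  11 = 2*5 + 1
  5 = 5*1
so gcd(1983, 365) = 1.
1 divides -18, so solutions exist.
Back-substitute for Bézout coefficients:
  1 = 11 - 2*5
  ... = 365*(-364) + 1983*(67)
Scale by -18/1 = -18: (u₀, v₀) = (6552, -1206).
General solution: u = 6552 + 1983t, v = -1206 - 365t for integer t.
u ≥ 0: smallest is 6552 mod 1983 = 603 (at t = -3), with v = -111.

603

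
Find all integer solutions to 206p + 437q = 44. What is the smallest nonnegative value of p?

gcd(437, 206):
  437 = 2·206 + 25
  206 = 8·25 + 6
  25 = 4·6 + 1
  6 = 6·1
so gcd(437, 206) = 1.
1 divides 44, so solutions exist.
Back-substitute for Bézout coefficients:
  1 = 25 - 4·6
  ... = 206·(-70) + 437·(33)
Scale by 44/1 = 44: (p₀, q₀) = (-3080, 1452).
General solution: p = -3080 + 437t, q = 1452 - 206t for integer t.
p ≥ 0: smallest is -3080 mod 437 = 416 (at t = 8), with q = -196.

416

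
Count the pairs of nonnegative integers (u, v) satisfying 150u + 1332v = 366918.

11

gcd(1332, 150) = 6  (1332 = 8×150 + 132, 150 = 1×132 + 18, 132 = 7×18 + 6, 18 = 3×6).
Back-substituting, 150×(-71) + 1332×(8) = 6.
Scale by 61153: one solution is (-4341863, 489224). Reduce u mod 222: (13, 274).
General: u = 13 + 222t, v = 274 - 25t.
u ≥ 0 ⇒ t ≥ 0; v ≥ 0 ⇒ t ≤ 10. So t ∈ [0, 10]: 11 solutions.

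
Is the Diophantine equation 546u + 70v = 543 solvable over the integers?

gcd(546, 70):
  546 = 7·70 + 56
  70 = 1·56 + 14
  56 = 4·14
so gcd(546, 70) = 14.
14 does not divide 543 (remainder 11), so no integer solutions.

no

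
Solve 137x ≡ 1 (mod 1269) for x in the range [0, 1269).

gcd(1269, 137) = 1.
By Bézout, 137·(176) + 1269·(-19) = 1.
So 137·176 ≡ 1 (mod 1269), and 176 mod 1269 = 176.

176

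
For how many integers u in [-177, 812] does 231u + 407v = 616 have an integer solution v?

27

gcd(407, 231) = 11  (407 = 1×231 + 176, 231 = 1×176 + 55, 176 = 3×55 + 11, 55 = 5×11).
Back-substituting, 231×(-7) + 407×(4) = 11.
Scale by 56: particular solution (-392, 224); reduce u mod 37: (15, -7).
General solution: u = 15 + 37t, v = -7 - 21t for integer t.
-177 ≤ 15 + 37t ≤ 812 gives t ∈ [-5, 21], which is 27 values.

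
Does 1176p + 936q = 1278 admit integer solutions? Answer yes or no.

no

gcd(1176, 936) = 24  (1176 = 1·936 + 240, 936 = 3·240 + 216, 240 = 1·216 + 24, 216 = 9·24).
24 does not divide 1278 (remainder 6), so no integer solutions.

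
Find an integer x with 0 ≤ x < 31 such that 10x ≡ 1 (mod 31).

gcd(31, 10) = 1  (31 = 3·10 + 1, 10 = 10·1).
Back-substituting, 10·(-3) + 31·(1) = 1.
So 10·-3 ≡ 1 (mod 31), and -3 mod 31 = 28.

28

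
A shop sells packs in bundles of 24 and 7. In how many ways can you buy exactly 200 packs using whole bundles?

Need nonnegative integers with 24j + 7k = 200.
gcd(24, 7) = 1, and 24·(-2) + 7·(7) = 1.
So (j₀, k₀) = (-400, 1400); general j = -400 + 7t, k = 1400 - 24t.
j ≥ 0 ⇒ t ≥ 58; k ≥ 0 ⇒ t ≤ 58. That's 1 value of t.

1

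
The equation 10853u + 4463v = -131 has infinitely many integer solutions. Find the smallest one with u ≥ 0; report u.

gcd(10853, 4463):
  10853 = 2*4463 + 1927
  4463 = 2*1927 + 609
  1927 = 3*609 + 100
  609 = 6*100 + 9
  100 = 11*9 + 1
  9 = 9*1
so gcd(10853, 4463) = 1.
1 divides -131, so solutions exist.
Back-substitute for Bézout coefficients:
  1 = 100 - 11*9
  ... = 10853*(491) + 4463*(-1194)
Scale by -131/1 = -131: (u₀, v₀) = (-64321, 156414).
General solution: u = -64321 + 4463t, v = 156414 - 10853t for integer t.
u ≥ 0: smallest is -64321 mod 4463 = 2624 (at t = 15), with v = -6381.

2624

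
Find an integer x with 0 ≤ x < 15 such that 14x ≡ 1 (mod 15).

gcd(15, 14) = 1.
By Bézout, 14·(-1) + 15·(1) = 1.
So 14·-1 ≡ 1 (mod 15), and -1 mod 15 = 14.

14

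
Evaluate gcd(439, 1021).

gcd(1021, 439):
  1021 = 2×439 + 143
  439 = 3×143 + 10
  143 = 14×10 + 3
  10 = 3×3 + 1
  3 = 3×1
so gcd(1021, 439) = 1.

1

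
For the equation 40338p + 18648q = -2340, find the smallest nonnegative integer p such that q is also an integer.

gcd(40338, 18648):
  40338 = 2·18648 + 3042
  18648 = 6·3042 + 396
  3042 = 7·396 + 270
  396 = 1·270 + 126
  270 = 2·126 + 18
  126 = 7·18
so gcd(40338, 18648) = 18.
18 divides -2340, so solutions exist.
Back-substitute for Bézout coefficients:
  18 = 270 - 2·126
  ... = 40338·(141) + 18648·(-305)
Scale by -2340/18 = -130: (p₀, q₀) = (-18330, 39650).
General solution: p = -18330 + 1036t, q = 39650 - 2241t for integer t.
p ≥ 0: smallest is -18330 mod 1036 = 318 (at t = 18), with q = -688.

318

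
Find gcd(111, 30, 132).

3

gcd(111, 30) = 3  (111 = 3×30 + 21, 30 = 1×21 + 9, 21 = 2×9 + 3, 9 = 3×3).
gcd(3, 132) = 3.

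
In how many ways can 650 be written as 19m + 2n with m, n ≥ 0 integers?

gcd(19, 2) = 1.
By Bézout, 19×(1) + 2×(-9) = 1.
One solution: (0, 325).
General: m = 0 + 2t, n = 325 - 19t.
m ≥ 0 ⇒ t ≥ 0; n ≥ 0 ⇒ t ≤ 17. So t ∈ [0, 17]: 18 solutions.

18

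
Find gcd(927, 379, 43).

gcd(927, 379) = 1.
gcd(1, 43) = 1.

1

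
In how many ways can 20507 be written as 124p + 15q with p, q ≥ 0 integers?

11

gcd(124, 15) = 1  (124 = 8*15 + 4, 15 = 3*4 + 3, 4 = 1*3 + 1, 3 = 3*1).
Back-substituting, 124*(4) + 15*(-33) = 1.
Scale by 20507: one solution is (82028, -676731). Reduce p mod 15: (8, 1301).
General: p = 8 + 15t, q = 1301 - 124t.
p ≥ 0 ⇒ t ≥ 0; q ≥ 0 ⇒ t ≤ 10. So t ∈ [0, 10]: 11 solutions.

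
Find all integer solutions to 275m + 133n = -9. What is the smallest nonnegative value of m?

132

gcd(275, 133):
  275 = 2*133 + 9
  133 = 14*9 + 7
  9 = 1*7 + 2
  7 = 3*2 + 1
  2 = 2*1
so gcd(275, 133) = 1.
1 divides -9, so solutions exist.
Back-substitute for Bézout coefficients:
  1 = 7 - 3*2
  ... = 275*(-59) + 133*(122)
Scale by -9/1 = -9: (m₀, n₀) = (531, -1098).
General solution: m = 531 + 133t, n = -1098 - 275t for integer t.
m ≥ 0: smallest is 531 mod 133 = 132 (at t = -3), with n = -273.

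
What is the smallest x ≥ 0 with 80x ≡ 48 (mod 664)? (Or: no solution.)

67

gcd(664, 80):
  664 = 8·80 + 24
  80 = 3·24 + 8
  24 = 3·8
so gcd(664, 80) = 8.
8 divides 48, so solutions exist.
Back-substitute for Bézout coefficients:
  8 = 80 - 3·24
  ... = 80·(25) + 664·(-3)
So 80·(25) ≡ 8 (mod 664); multiply by 6: x ≡ 150 (mod 83).
Smallest nonnegative: x = 150 mod 83 = 67.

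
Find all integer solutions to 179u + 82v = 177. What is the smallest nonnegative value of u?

61

gcd(179, 82) = 1.
1 divides 177, so solutions exist.
By Bézout, 179*(11) + 82*(-24) = 1.
Scale by 177/1 = 177: (u₀, v₀) = (1947, -4248).
General solution: u = 1947 + 82t, v = -4248 - 179t for integer t.
u ≥ 0: smallest is 1947 mod 82 = 61 (at t = -23), with v = -131.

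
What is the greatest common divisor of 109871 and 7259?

gcd(109871, 7259):
  109871 = 15×7259 + 986
  7259 = 7×986 + 357
  986 = 2×357 + 272
  357 = 1×272 + 85
  272 = 3×85 + 17
  85 = 5×17
so gcd(109871, 7259) = 17.

17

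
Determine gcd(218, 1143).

gcd(1143, 218) = 1  (1143 = 5·218 + 53, 218 = 4·53 + 6, 53 = 8·6 + 5, 6 = 1·5 + 1, 5 = 5·1).

1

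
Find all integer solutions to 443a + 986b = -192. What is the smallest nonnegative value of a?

556

gcd(986, 443) = 1  (986 = 2×443 + 100, 443 = 4×100 + 43, 100 = 2×43 + 14, 43 = 3×14 + 1, 14 = 14×1).
1 divides -192, so solutions exist.
Back-substituting, 443×(69) + 986×(-31) = 1.
Scale by -192/1 = -192: (a₀, b₀) = (-13248, 5952).
General solution: a = -13248 + 986t, b = 5952 - 443t for integer t.
a ≥ 0: smallest is -13248 mod 986 = 556 (at t = 14), with b = -250.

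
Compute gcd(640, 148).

gcd(640, 148) = 4  (640 = 4·148 + 48, 148 = 3·48 + 4, 48 = 12·4).

4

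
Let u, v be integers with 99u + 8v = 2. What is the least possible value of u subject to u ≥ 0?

gcd(99, 8) = 1  (99 = 12*8 + 3, 8 = 2*3 + 2, 3 = 1*2 + 1, 2 = 2*1).
1 divides 2, so solutions exist.
Back-substituting, 99*(3) + 8*(-37) = 1.
Scale by 2/1 = 2: (u₀, v₀) = (6, -74).
General solution: u = 6 + 8t, v = -74 - 99t for integer t.
u ≥ 0: smallest is 6 mod 8 = 6 (at t = 0), with v = -74.

6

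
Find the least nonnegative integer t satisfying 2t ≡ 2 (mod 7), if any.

1

gcd(7, 2):
  7 = 3*2 + 1
  2 = 2*1
so gcd(7, 2) = 1.
1 divides 2, so solutions exist.
Back-substitute for Bézout coefficients:
  1 = 7 - 3*2
  ... = 2*(-3) + 7*(1)
So 2*(-3) ≡ 1 (mod 7); multiply by 2: t ≡ -6 (mod 7).
Smallest nonnegative: t = -6 mod 7 = 1.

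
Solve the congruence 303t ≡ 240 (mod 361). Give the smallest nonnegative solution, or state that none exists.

gcd(361, 303):
  361 = 1·303 + 58
  303 = 5·58 + 13
  58 = 4·13 + 6
  13 = 2·6 + 1
  6 = 6·1
so gcd(361, 303) = 1.
1 divides 240, so solutions exist.
Back-substitute for Bézout coefficients:
  1 = 13 - 2·6
  ... = 303·(56) + 361·(-47)
So 303·(56) ≡ 1 (mod 361); multiply by 240: t ≡ 13440 (mod 361).
Smallest nonnegative: t = 13440 mod 361 = 83.

83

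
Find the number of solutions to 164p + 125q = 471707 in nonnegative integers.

gcd(164, 125):
  164 = 1·125 + 39
  125 = 3·39 + 8
  39 = 4·8 + 7
  8 = 1·7 + 1
  7 = 7·1
so gcd(164, 125) = 1.
Back-substitute for Bézout coefficients:
  1 = 8 - 1·7
  ... = 164·(-16) + 125·(21)
Scale by 471707: one solution is (-7547312, 9905847). Reduce p mod 125: (63, 3691).
General: p = 63 + 125t, q = 3691 - 164t.
p ≥ 0 ⇒ t ≥ 0; q ≥ 0 ⇒ t ≤ 22. So t ∈ [0, 22]: 23 solutions.

23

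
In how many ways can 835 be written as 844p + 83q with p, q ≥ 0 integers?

gcd(844, 83) = 1  (844 = 10×83 + 14, 83 = 5×14 + 13, 14 = 1×13 + 1, 13 = 13×1).
Back-substituting, 844×(6) + 83×(-61) = 1.
Scale by 835: one solution is (5010, -50935). Reduce p mod 83: (30, -295).
General: p = 30 + 83t, q = -295 - 844t.
p ≥ 0 ⇒ t ≥ 0; q ≥ 0 ⇒ t ≤ -1. So t ∈ [0, -1]: 0 solutions.

0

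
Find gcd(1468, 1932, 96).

4

gcd(1932, 1468) = 4.
gcd(4, 96) = 4.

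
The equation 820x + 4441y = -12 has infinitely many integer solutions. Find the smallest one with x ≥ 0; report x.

2123

gcd(4441, 820) = 1  (4441 = 5×820 + 341, 820 = 2×341 + 138, 341 = 2×138 + 65, 138 = 2×65 + 8, 65 = 8×8 + 1, 8 = 8×1).
1 divides -12, so solutions exist.
Back-substituting, 820×(-547) + 4441×(101) = 1.
Scale by -12/1 = -12: (x₀, y₀) = (6564, -1212).
General solution: x = 6564 + 4441t, y = -1212 - 820t for integer t.
x ≥ 0: smallest is 6564 mod 4441 = 2123 (at t = -1), with y = -392.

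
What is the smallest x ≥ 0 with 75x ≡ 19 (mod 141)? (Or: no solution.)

gcd(141, 75) = 3  (141 = 1*75 + 66, 75 = 1*66 + 9, 66 = 7*9 + 3, 9 = 3*3).
3 does not divide 19, so the congruence has no solution.

no solution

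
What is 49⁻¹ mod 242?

gcd(242, 49):
  242 = 4×49 + 46
  49 = 1×46 + 3
  46 = 15×3 + 1
  3 = 3×1
so gcd(242, 49) = 1.
Back-substitute for Bézout coefficients:
  1 = 46 - 15×3
  ... = 49×(-79) + 242×(16)
So 49×-79 ≡ 1 (mod 242), and -79 mod 242 = 163.

163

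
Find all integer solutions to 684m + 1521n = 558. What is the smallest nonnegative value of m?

112

gcd(1521, 684):
  1521 = 2×684 + 153
  684 = 4×153 + 72
  153 = 2×72 + 9
  72 = 8×9
so gcd(1521, 684) = 9.
9 divides 558, so solutions exist.
Back-substitute for Bézout coefficients:
  9 = 153 - 2×72
  ... = 684×(-20) + 1521×(9)
Scale by 558/9 = 62: (m₀, n₀) = (-1240, 558).
General solution: m = -1240 + 169t, n = 558 - 76t for integer t.
m ≥ 0: smallest is -1240 mod 169 = 112 (at t = 8), with n = -50.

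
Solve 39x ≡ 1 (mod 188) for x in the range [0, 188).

gcd(188, 39) = 1.
By Bézout, 39×(-53) + 188×(11) = 1.
So 39×-53 ≡ 1 (mod 188), and -53 mod 188 = 135.

135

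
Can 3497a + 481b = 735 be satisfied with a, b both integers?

no

gcd(3497, 481) = 13.
13 does not divide 735 (remainder 7), so no integer solutions.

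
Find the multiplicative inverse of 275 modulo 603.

182

gcd(603, 275) = 1  (603 = 2×275 + 53, 275 = 5×53 + 10, 53 = 5×10 + 3, 10 = 3×3 + 1, 3 = 3×1).
Back-substituting, 275×(182) + 603×(-83) = 1.
So 275×182 ≡ 1 (mod 603), and 182 mod 603 = 182.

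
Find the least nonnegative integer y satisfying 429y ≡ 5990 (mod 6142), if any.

gcd(6142, 429):
  6142 = 14*429 + 136
  429 = 3*136 + 21
  136 = 6*21 + 10
  21 = 2*10 + 1
  10 = 10*1
so gcd(6142, 429) = 1.
1 divides 5990, so solutions exist.
Back-substitute for Bézout coefficients:
  1 = 21 - 2*10
  ... = 429*(587) + 6142*(-41)
So 429*(587) ≡ 1 (mod 6142); multiply by 5990: y ≡ 3516130 (mod 6142).
Smallest nonnegative: y = 3516130 mod 6142 = 2906.

2906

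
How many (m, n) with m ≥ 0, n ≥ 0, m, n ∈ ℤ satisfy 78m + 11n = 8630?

gcd(78, 11):
  78 = 7·11 + 1
  11 = 11·1
so gcd(78, 11) = 1.
Back-substitute for Bézout coefficients:
  1 = 78 - 7·11
  ... = 78·(1) + 11·(-7)
Scale by 8630: one solution is (8630, -60410). Reduce m mod 11: (6, 742).
General: m = 6 + 11t, n = 742 - 78t.
m ≥ 0 ⇒ t ≥ 0; n ≥ 0 ⇒ t ≤ 9. So t ∈ [0, 9]: 10 solutions.

10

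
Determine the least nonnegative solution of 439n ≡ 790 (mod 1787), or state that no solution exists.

gcd(1787, 439):
  1787 = 4·439 + 31
  439 = 14·31 + 5
  31 = 6·5 + 1
  5 = 5·1
so gcd(1787, 439) = 1.
1 divides 790, so solutions exist.
Back-substitute for Bézout coefficients:
  1 = 31 - 6·5
  ... = 439·(-346) + 1787·(85)
So 439·(-346) ≡ 1 (mod 1787); multiply by 790: n ≡ -273340 (mod 1787).
Smallest nonnegative: n = -273340 mod 1787 = 71.

71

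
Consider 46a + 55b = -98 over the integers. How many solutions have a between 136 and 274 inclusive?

gcd(55, 46) = 1.
By Bézout, 46·(6) + 55·(-5) = 1.
Particular solution: (17, -16).
General solution: a = 17 + 55t, b = -16 - 46t for integer t.
136 ≤ 17 + 55t ≤ 274 gives t ∈ [3, 4], which is 2 values.

2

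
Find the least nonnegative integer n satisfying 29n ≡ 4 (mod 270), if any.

56

gcd(270, 29) = 1  (270 = 9*29 + 9, 29 = 3*9 + 2, 9 = 4*2 + 1, 2 = 2*1).
1 divides 4, so solutions exist.
Back-substituting, 29*(-121) + 270*(13) = 1.
So 29*(-121) ≡ 1 (mod 270); multiply by 4: n ≡ -484 (mod 270).
Smallest nonnegative: n = -484 mod 270 = 56.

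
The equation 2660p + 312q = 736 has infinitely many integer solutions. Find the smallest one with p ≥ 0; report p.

14

gcd(2660, 312):
  2660 = 8·312 + 164
  312 = 1·164 + 148
  164 = 1·148 + 16
  148 = 9·16 + 4
  16 = 4·4
so gcd(2660, 312) = 4.
4 divides 736, so solutions exist.
Back-substitute for Bézout coefficients:
  4 = 148 - 9·16
  ... = 2660·(-19) + 312·(162)
Scale by 736/4 = 184: (p₀, q₀) = (-3496, 29808).
General solution: p = -3496 + 78t, q = 29808 - 665t for integer t.
p ≥ 0: smallest is -3496 mod 78 = 14 (at t = 45), with q = -117.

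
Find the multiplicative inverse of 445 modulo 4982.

gcd(4982, 445) = 1  (4982 = 11×445 + 87, 445 = 5×87 + 10, 87 = 8×10 + 7, 10 = 1×7 + 3, 7 = 2×3 + 1, 3 = 3×1).
Back-substituting, 445×(-1489) + 4982×(133) = 1.
So 445×-1489 ≡ 1 (mod 4982), and -1489 mod 4982 = 3493.

3493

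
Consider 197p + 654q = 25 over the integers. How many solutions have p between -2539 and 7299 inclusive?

gcd(654, 197) = 1.
By Bézout, 197×(83) + 654×(-25) = 1.
Particular solution: (113, -34).
General solution: p = 113 + 654t, q = -34 - 197t for integer t.
-2539 ≤ 113 + 654t ≤ 7299 gives t ∈ [-4, 10], which is 15 values.

15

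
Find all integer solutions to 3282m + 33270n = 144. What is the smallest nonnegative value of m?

3102

gcd(33270, 3282) = 6.
6 divides 144, so solutions exist.
By Bézout, 3282*(-1257) + 33270*(124) = 6.
Scale by 144/6 = 24: (m₀, n₀) = (-30168, 2976).
General solution: m = -30168 + 5545t, n = 2976 - 547t for integer t.
m ≥ 0: smallest is -30168 mod 5545 = 3102 (at t = 6), with n = -306.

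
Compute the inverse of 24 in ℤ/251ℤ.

136

gcd(251, 24) = 1  (251 = 10·24 + 11, 24 = 2·11 + 2, 11 = 5·2 + 1, 2 = 2·1).
Back-substituting, 24·(-115) + 251·(11) = 1.
So 24·-115 ≡ 1 (mod 251), and -115 mod 251 = 136.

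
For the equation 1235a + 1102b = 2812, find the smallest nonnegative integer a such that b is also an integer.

46

gcd(1235, 1102) = 19.
19 divides 2812, so solutions exist.
By Bézout, 1235·(25) + 1102·(-28) = 19.
Scale by 2812/19 = 148: (a₀, b₀) = (3700, -4144).
General solution: a = 3700 + 58t, b = -4144 - 65t for integer t.
a ≥ 0: smallest is 3700 mod 58 = 46 (at t = -63), with b = -49.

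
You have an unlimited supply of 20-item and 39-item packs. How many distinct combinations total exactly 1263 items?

Need nonnegative integers with 20j + 39k = 1263.
gcd(20, 39) = 1, and 20·(2) + 39·(-1) = 1.
So (j₀, k₀) = (2526, -1263); general j = 2526 + 39t, k = -1263 - 20t.
j ≥ 0 ⇒ t ≥ -64; k ≥ 0 ⇒ t ≤ -64. That's 1 value of t.

1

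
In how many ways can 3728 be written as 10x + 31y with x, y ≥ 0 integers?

12

gcd(31, 10) = 1.
By Bézout, 10·(-3) + 31·(1) = 1.
One solution: (7, 118).
General: x = 7 + 31t, y = 118 - 10t.
x ≥ 0 ⇒ t ≥ 0; y ≥ 0 ⇒ t ≤ 11. So t ∈ [0, 11]: 12 solutions.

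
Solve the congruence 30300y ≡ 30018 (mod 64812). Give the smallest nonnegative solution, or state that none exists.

no solution

gcd(64812, 30300):
  64812 = 2×30300 + 4212
  30300 = 7×4212 + 816
  4212 = 5×816 + 132
  816 = 6×132 + 24
  132 = 5×24 + 12
  24 = 2×12
so gcd(64812, 30300) = 12.
12 does not divide 30018, so the congruence has no solution.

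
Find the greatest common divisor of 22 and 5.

gcd(22, 5) = 1  (22 = 4·5 + 2, 5 = 2·2 + 1, 2 = 2·1).

1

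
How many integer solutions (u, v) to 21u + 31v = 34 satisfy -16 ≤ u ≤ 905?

29

gcd(31, 21) = 1  (31 = 1·21 + 10, 21 = 2·10 + 1, 10 = 10·1).
Back-substituting, 21·(3) + 31·(-2) = 1.
Scale by 34: particular solution (102, -68); reduce u mod 31: (9, -5).
General solution: u = 9 + 31t, v = -5 - 21t for integer t.
-16 ≤ 9 + 31t ≤ 905 gives t ∈ [0, 28], which is 29 values.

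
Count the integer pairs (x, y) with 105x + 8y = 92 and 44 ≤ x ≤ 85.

6

gcd(105, 8) = 1  (105 = 13×8 + 1, 8 = 8×1).
Back-substituting, 105×(1) + 8×(-13) = 1.
Scale by 92: particular solution (92, -1196); reduce x mod 8: (4, -41).
General solution: x = 4 + 8t, y = -41 - 105t for integer t.
44 ≤ 4 + 8t ≤ 85 gives t ∈ [5, 10], which is 6 values.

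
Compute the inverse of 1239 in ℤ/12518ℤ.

10073

gcd(12518, 1239) = 1  (12518 = 10·1239 + 128, 1239 = 9·128 + 87, 128 = 1·87 + 41, 87 = 2·41 + 5, 41 = 8·5 + 1, 5 = 5·1).
Back-substituting, 1239·(-2445) + 12518·(242) = 1.
So 1239·-2445 ≡ 1 (mod 12518), and -2445 mod 12518 = 10073.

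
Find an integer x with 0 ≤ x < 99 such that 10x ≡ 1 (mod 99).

10

gcd(99, 10) = 1.
By Bézout, 10*(10) + 99*(-1) = 1.
So 10*10 ≡ 1 (mod 99), and 10 mod 99 = 10.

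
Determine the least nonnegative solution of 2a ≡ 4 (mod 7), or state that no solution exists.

2

gcd(7, 2):
  7 = 3*2 + 1
  2 = 2*1
so gcd(7, 2) = 1.
1 divides 4, so solutions exist.
Back-substitute for Bézout coefficients:
  1 = 7 - 3*2
  ... = 2*(-3) + 7*(1)
So 2*(-3) ≡ 1 (mod 7); multiply by 4: a ≡ -12 (mod 7).
Smallest nonnegative: a = -12 mod 7 = 2.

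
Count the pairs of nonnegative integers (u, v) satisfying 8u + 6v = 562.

23

gcd(8, 6) = 2.
By Bézout, 8·(1) + 6·(-1) = 2.
One solution: (2, 91).
General: u = 2 + 3t, v = 91 - 4t.
u ≥ 0 ⇒ t ≥ 0; v ≥ 0 ⇒ t ≤ 22. So t ∈ [0, 22]: 23 solutions.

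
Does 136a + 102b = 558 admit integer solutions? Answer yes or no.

no

gcd(136, 102):
  136 = 1·102 + 34
  102 = 3·34
so gcd(136, 102) = 34.
34 does not divide 558 (remainder 14), so no integer solutions.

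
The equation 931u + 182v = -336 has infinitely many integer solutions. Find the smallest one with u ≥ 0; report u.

gcd(931, 182) = 7.
7 divides -336, so solutions exist.
By Bézout, 931×(9) + 182×(-46) = 7.
Scale by -336/7 = -48: (u₀, v₀) = (-432, 2208).
General solution: u = -432 + 26t, v = 2208 - 133t for integer t.
u ≥ 0: smallest is -432 mod 26 = 10 (at t = 17), with v = -53.

10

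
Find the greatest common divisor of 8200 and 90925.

gcd(90925, 8200):
  90925 = 11*8200 + 725
  8200 = 11*725 + 225
  725 = 3*225 + 50
  225 = 4*50 + 25
  50 = 2*25
so gcd(90925, 8200) = 25.

25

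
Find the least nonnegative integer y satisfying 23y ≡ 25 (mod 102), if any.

41

gcd(102, 23):
  102 = 4·23 + 10
  23 = 2·10 + 3
  10 = 3·3 + 1
  3 = 3·1
so gcd(102, 23) = 1.
1 divides 25, so solutions exist.
Back-substitute for Bézout coefficients:
  1 = 10 - 3·3
  ... = 23·(-31) + 102·(7)
So 23·(-31) ≡ 1 (mod 102); multiply by 25: y ≡ -775 (mod 102).
Smallest nonnegative: y = -775 mod 102 = 41.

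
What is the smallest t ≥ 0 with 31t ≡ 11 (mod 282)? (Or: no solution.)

gcd(282, 31) = 1.
1 divides 11, so solutions exist.
By Bézout, 31·(91) + 282·(-10) = 1.
So 31·(91) ≡ 1 (mod 282); multiply by 11: t ≡ 1001 (mod 282).
Smallest nonnegative: t = 1001 mod 282 = 155.

155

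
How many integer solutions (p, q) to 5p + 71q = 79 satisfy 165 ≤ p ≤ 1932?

25

gcd(71, 5) = 1  (71 = 14×5 + 1, 5 = 5×1).
Back-substituting, 5×(-14) + 71×(1) = 1.
Scale by 79: particular solution (-1106, 79); reduce p mod 71: (30, -1).
General solution: p = 30 + 71t, q = -1 - 5t for integer t.
165 ≤ 30 + 71t ≤ 1932 gives t ∈ [2, 26], which is 25 values.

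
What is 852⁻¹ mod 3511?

3136

gcd(3511, 852) = 1.
By Bézout, 852*(-375) + 3511*(91) = 1.
So 852*-375 ≡ 1 (mod 3511), and -375 mod 3511 = 3136.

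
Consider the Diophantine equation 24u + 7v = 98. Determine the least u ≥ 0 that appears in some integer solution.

gcd(24, 7) = 1.
1 divides 98, so solutions exist.
By Bézout, 24*(-2) + 7*(7) = 1.
Scale by 98/1 = 98: (u₀, v₀) = (-196, 686).
General solution: u = -196 + 7t, v = 686 - 24t for integer t.
u ≥ 0: smallest is -196 mod 7 = 0 (at t = 28), with v = 14.

0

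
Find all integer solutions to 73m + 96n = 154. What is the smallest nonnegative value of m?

10

gcd(96, 73) = 1.
1 divides 154, so solutions exist.
By Bézout, 73*(25) + 96*(-19) = 1.
Scale by 154/1 = 154: (m₀, n₀) = (3850, -2926).
General solution: m = 3850 + 96t, n = -2926 - 73t for integer t.
m ≥ 0: smallest is 3850 mod 96 = 10 (at t = -40), with n = -6.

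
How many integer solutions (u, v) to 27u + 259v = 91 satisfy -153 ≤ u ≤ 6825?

27

gcd(259, 27):
  259 = 9·27 + 16
  27 = 1·16 + 11
  16 = 1·11 + 5
  11 = 2·5 + 1
  5 = 5·1
so gcd(259, 27) = 1.
Back-substitute for Bézout coefficients:
  1 = 11 - 2·5
  ... = 27·(48) + 259·(-5)
Scale by 91: particular solution (4368, -455); reduce u mod 259: (224, -23).
General solution: u = 224 + 259t, v = -23 - 27t for integer t.
-153 ≤ 224 + 259t ≤ 6825 gives t ∈ [-1, 25], which is 27 values.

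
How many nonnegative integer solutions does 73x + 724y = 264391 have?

5

gcd(724, 73) = 1  (724 = 9*73 + 67, 73 = 1*67 + 6, 67 = 11*6 + 1, 6 = 6*1).
Back-substituting, 73*(-119) + 724*(12) = 1.
Scale by 264391: one solution is (-31462529, 3172692). Reduce x mod 724: (339, 331).
General: x = 339 + 724t, y = 331 - 73t.
x ≥ 0 ⇒ t ≥ 0; y ≥ 0 ⇒ t ≤ 4. So t ∈ [0, 4]: 5 solutions.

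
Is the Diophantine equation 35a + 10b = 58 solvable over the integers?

no

gcd(35, 10) = 5  (35 = 3*10 + 5, 10 = 2*5).
5 does not divide 58 (remainder 3), so no integer solutions.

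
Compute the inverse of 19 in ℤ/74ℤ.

39

gcd(74, 19) = 1  (74 = 3*19 + 17, 19 = 1*17 + 2, 17 = 8*2 + 1, 2 = 2*1).
Back-substituting, 19*(-35) + 74*(9) = 1.
So 19*-35 ≡ 1 (mod 74), and -35 mod 74 = 39.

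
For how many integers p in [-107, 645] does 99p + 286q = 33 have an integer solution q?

29

gcd(286, 99) = 11  (286 = 2×99 + 88, 99 = 1×88 + 11, 88 = 8×11).
Back-substituting, 99×(3) + 286×(-1) = 11.
Scale by 3: particular solution (9, -3); reduce p mod 26: (9, -3).
General solution: p = 9 + 26t, q = -3 - 9t for integer t.
-107 ≤ 9 + 26t ≤ 645 gives t ∈ [-4, 24], which is 29 values.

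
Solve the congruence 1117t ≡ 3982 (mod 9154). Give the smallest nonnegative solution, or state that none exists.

gcd(9154, 1117) = 1  (9154 = 8×1117 + 218, 1117 = 5×218 + 27, 218 = 8×27 + 2, 27 = 13×2 + 1, 2 = 2×1).
1 divides 3982, so solutions exist.
Back-substituting, 1117×(4409) + 9154×(-538) = 1.
So 1117×(4409) ≡ 1 (mod 9154); multiply by 3982: t ≡ 17556638 (mod 9154).
Smallest nonnegative: t = 17556638 mod 9154 = 8420.

8420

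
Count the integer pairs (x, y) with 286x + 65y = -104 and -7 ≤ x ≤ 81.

18

gcd(286, 65) = 13.
By Bézout, 286×(-2) + 65×(9) = 13.
Particular solution: (1, -6).
General solution: x = 1 + 5t, y = -6 - 22t for integer t.
-7 ≤ 1 + 5t ≤ 81 gives t ∈ [-1, 16], which is 18 values.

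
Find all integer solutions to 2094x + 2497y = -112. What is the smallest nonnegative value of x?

434

gcd(2497, 2094):
  2497 = 1×2094 + 403
  2094 = 5×403 + 79
  403 = 5×79 + 8
  79 = 9×8 + 7
  8 = 1×7 + 1
  7 = 7×1
so gcd(2497, 2094) = 1.
1 divides -112, so solutions exist.
Back-substitute for Bézout coefficients:
  1 = 8 - 1×7
  ... = 2094×(-316) + 2497×(265)
Scale by -112/1 = -112: (x₀, y₀) = (35392, -29680).
General solution: x = 35392 + 2497t, y = -29680 - 2094t for integer t.
x ≥ 0: smallest is 35392 mod 2497 = 434 (at t = -14), with y = -364.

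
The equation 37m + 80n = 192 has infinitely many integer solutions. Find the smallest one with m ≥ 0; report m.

16

gcd(80, 37):
  80 = 2×37 + 6
  37 = 6×6 + 1
  6 = 6×1
so gcd(80, 37) = 1.
1 divides 192, so solutions exist.
Back-substitute for Bézout coefficients:
  1 = 37 - 6×6
  ... = 37×(13) + 80×(-6)
Scale by 192/1 = 192: (m₀, n₀) = (2496, -1152).
General solution: m = 2496 + 80t, n = -1152 - 37t for integer t.
m ≥ 0: smallest is 2496 mod 80 = 16 (at t = -31), with n = -5.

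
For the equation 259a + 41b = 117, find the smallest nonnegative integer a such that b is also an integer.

9

gcd(259, 41):
  259 = 6·41 + 13
  41 = 3·13 + 2
  13 = 6·2 + 1
  2 = 2·1
so gcd(259, 41) = 1.
1 divides 117, so solutions exist.
Back-substitute for Bézout coefficients:
  1 = 13 - 6·2
  ... = 259·(19) + 41·(-120)
Scale by 117/1 = 117: (a₀, b₀) = (2223, -14040).
General solution: a = 2223 + 41t, b = -14040 - 259t for integer t.
a ≥ 0: smallest is 2223 mod 41 = 9 (at t = -54), with b = -54.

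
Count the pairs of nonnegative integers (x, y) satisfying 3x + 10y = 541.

18

gcd(10, 3) = 1  (10 = 3*3 + 1, 3 = 3*1).
Back-substituting, 3*(-3) + 10*(1) = 1.
Scale by 541: one solution is (-1623, 541). Reduce x mod 10: (7, 52).
General: x = 7 + 10t, y = 52 - 3t.
x ≥ 0 ⇒ t ≥ 0; y ≥ 0 ⇒ t ≤ 17. So t ∈ [0, 17]: 18 solutions.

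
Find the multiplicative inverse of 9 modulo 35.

gcd(35, 9):
  35 = 3*9 + 8
  9 = 1*8 + 1
  8 = 8*1
so gcd(35, 9) = 1.
Back-substitute for Bézout coefficients:
  1 = 9 - 1*8
  ... = 9*(4) + 35*(-1)
So 9*4 ≡ 1 (mod 35), and 4 mod 35 = 4.

4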